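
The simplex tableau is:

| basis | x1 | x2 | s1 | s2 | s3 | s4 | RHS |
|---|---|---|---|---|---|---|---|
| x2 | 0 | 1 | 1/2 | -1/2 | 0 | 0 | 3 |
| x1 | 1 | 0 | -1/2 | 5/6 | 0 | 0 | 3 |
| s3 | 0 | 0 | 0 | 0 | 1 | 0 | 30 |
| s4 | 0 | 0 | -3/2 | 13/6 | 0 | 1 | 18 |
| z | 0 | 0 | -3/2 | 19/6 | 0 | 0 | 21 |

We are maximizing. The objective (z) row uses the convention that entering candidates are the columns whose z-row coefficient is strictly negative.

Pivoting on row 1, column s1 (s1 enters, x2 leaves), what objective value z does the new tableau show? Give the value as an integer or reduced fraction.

Minimum ratio for s1: 3/(1/2) = 6.
z changes by −(z-row coeff of s1)·ratio = −(-3/2)·6 = 9.
New z = 21 + 9 = 30.

30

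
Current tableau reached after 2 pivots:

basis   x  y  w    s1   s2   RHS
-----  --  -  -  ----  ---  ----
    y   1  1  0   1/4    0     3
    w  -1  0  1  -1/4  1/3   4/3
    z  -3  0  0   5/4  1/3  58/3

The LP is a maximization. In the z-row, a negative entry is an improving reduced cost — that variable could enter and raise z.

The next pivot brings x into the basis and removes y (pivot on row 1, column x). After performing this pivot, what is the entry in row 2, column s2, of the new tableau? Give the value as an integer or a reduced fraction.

Pivot element is row 1, column x: 1.
Normalize row 1: new (row 1, s2) = 0/1 = 0.
row 2 ← row 2 − (-1)·(new row 1): 1/3 − (-1)·0 = 1/3.

1/3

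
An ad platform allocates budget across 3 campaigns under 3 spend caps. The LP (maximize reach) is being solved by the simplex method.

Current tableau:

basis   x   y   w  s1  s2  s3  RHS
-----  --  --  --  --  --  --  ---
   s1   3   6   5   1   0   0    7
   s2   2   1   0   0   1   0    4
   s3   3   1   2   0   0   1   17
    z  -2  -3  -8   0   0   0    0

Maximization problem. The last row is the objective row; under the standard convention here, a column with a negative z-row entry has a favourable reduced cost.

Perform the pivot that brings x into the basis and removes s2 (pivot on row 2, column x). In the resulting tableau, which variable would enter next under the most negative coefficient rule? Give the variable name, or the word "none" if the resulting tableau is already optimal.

w

Pivot element 2. New z-row = old z-row − (-2)·(row 2/2).
Updated z-row coefficients: x: 0, y: -2, w: -8, s1: 0, s2: 1, s3: 0.
The most negative is -8 in column w, so w would enter next.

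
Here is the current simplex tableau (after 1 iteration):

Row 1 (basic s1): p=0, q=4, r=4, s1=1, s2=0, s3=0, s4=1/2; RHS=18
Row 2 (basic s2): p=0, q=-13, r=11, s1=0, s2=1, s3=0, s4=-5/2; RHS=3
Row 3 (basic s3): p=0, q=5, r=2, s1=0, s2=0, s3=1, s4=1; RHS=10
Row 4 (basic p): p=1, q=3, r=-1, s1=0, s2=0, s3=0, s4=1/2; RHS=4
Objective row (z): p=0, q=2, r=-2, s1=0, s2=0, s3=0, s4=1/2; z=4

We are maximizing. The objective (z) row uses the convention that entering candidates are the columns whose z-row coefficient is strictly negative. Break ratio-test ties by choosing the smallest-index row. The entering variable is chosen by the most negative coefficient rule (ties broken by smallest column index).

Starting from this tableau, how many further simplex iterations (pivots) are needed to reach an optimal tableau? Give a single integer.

2

pivot: r in, s2 out → z = 50/11
pivot: q in, s3 out → z = 406/81
No improving column remains; optimal.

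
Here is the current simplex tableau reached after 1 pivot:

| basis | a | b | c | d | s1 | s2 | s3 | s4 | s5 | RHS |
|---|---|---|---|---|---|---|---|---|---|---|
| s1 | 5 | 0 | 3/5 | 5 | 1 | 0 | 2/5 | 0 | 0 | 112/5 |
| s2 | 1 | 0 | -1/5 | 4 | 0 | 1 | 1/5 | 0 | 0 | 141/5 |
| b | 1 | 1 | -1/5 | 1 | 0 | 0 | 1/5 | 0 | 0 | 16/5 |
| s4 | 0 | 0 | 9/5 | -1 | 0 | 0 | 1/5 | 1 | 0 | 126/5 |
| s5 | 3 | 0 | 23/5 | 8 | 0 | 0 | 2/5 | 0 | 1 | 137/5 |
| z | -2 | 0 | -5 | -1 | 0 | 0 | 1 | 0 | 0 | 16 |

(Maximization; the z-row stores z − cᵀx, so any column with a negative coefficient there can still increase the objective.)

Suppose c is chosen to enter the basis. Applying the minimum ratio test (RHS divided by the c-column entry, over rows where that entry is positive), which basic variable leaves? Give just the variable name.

Ratios: row 1 (s1): (112/5)/(3/5) = 112/3; row 2 (s2): entry -1/5 ≤ 0, skip; row 3 (b): entry -1/5 ≤ 0, skip; row 4 (s4): (126/5)/(9/5) = 14; row 5 (s5): (137/5)/(23/5) = 137/23.
Minimum ratio 137/23 is in the s5 row, so s5 leaves.

s5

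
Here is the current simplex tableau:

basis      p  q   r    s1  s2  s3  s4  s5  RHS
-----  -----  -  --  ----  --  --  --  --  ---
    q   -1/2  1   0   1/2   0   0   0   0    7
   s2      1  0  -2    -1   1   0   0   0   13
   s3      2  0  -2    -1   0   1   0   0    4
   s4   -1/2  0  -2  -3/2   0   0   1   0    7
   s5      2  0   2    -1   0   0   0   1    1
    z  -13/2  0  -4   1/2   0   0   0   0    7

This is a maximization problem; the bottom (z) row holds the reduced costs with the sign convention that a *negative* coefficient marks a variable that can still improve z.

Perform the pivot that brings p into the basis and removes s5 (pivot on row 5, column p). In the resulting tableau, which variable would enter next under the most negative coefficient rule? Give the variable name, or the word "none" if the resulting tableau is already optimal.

Pivot element 2. New z-row = old z-row − (-13/2)·(row 5/2).
Updated z-row coefficients: p: 0, q: 0, r: 5/2, s1: -11/4, s2: 0, s3: 0, s4: 0, s5: 13/4.
The most negative is -11/4 in column s1, so s1 would enter next.

s1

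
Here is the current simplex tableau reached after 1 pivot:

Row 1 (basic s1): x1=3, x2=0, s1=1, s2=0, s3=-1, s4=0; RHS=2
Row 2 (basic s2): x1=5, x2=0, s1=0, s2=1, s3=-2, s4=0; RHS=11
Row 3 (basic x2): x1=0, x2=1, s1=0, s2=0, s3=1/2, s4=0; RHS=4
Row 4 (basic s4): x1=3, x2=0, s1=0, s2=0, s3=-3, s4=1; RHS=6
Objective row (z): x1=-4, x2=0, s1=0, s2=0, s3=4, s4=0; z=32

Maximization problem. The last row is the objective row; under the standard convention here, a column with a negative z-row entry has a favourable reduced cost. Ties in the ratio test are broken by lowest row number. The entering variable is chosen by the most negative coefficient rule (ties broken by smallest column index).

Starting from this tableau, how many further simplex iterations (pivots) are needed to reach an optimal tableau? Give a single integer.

pivot: x1 in, s1 out → z = 104/3
No improving column remains; optimal.

1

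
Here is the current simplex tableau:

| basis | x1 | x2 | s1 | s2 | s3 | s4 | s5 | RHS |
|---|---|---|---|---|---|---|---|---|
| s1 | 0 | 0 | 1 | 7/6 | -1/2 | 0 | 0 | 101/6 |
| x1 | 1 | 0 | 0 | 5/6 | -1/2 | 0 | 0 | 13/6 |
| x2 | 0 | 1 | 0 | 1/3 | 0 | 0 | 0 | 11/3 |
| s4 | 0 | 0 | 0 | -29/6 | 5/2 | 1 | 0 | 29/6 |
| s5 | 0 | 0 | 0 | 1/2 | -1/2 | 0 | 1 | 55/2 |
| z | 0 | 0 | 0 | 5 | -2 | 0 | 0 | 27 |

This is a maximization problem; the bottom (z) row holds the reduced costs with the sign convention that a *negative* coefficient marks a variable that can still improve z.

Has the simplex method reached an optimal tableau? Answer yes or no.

no

Column s3 has objective-row coefficient -2, which is negative; an improving pivot exists, so not yet optimal.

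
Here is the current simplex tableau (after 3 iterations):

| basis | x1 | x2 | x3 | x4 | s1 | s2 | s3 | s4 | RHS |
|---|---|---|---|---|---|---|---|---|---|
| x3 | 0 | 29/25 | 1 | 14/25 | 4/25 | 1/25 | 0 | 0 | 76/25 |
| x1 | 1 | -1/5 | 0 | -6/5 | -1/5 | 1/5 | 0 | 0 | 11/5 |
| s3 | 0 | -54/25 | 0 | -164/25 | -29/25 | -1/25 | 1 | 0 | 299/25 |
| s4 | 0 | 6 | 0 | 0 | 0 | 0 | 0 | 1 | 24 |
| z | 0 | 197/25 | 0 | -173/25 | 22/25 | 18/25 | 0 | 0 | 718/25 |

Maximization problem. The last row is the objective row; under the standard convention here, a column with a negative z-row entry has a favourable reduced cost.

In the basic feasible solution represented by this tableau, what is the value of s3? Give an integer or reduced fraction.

299/25

s3 is basic (row 3); its value is the RHS of that row: 299/25.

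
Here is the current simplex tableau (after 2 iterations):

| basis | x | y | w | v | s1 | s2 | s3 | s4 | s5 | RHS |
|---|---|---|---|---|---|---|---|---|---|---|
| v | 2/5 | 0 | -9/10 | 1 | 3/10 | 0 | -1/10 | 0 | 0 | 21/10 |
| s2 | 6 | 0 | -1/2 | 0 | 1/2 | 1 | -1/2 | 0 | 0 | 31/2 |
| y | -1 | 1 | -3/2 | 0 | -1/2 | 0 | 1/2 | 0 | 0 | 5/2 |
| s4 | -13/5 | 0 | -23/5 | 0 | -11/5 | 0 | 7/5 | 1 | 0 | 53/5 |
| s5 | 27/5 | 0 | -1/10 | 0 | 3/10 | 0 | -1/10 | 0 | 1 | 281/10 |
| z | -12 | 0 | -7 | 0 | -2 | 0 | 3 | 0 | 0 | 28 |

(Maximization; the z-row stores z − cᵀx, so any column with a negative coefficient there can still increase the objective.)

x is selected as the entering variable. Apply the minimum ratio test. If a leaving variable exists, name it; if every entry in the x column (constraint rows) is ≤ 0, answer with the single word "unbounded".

s2

Ratios: row 1 (v): (21/10)/(2/5) = 21/4; row 2 (s2): (31/2)/6 = 31/12; row 3 (y): entry -1 ≤ 0, skip; row 4 (s4): entry -13/5 ≤ 0, skip; row 5 (s5): (281/10)/(27/5) = 281/54.
Minimum ratio is in the s2 row, so s2 leaves.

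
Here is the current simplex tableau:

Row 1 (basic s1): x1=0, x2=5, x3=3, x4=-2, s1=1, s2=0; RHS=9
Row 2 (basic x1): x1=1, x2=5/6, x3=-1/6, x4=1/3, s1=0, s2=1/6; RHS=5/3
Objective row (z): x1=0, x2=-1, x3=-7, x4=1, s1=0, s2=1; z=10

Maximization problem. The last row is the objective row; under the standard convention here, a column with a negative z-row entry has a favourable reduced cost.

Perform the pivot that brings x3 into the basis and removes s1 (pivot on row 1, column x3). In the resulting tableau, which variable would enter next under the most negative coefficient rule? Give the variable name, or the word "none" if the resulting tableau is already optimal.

x4

Pivot element 3. New z-row = old z-row − (-7)·(row 1/3).
Updated z-row coefficients: x1: 0, x2: 32/3, x3: 0, x4: -11/3, s1: 7/3, s2: 1.
The most negative is -11/3 in column x4, so x4 would enter next.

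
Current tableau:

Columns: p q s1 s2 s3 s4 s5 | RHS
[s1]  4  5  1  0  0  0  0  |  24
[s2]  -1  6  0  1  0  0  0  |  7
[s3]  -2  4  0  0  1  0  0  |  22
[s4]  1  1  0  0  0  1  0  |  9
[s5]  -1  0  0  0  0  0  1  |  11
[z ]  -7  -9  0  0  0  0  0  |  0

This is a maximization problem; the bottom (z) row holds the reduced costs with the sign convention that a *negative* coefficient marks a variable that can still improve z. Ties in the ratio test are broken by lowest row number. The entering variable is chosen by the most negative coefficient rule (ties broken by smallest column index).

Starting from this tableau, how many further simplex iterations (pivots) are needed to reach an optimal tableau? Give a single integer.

pivot: q in, s2 out → z = 21/2
pivot: p in, s1 out → z = 1231/29
No improving column remains; optimal.

2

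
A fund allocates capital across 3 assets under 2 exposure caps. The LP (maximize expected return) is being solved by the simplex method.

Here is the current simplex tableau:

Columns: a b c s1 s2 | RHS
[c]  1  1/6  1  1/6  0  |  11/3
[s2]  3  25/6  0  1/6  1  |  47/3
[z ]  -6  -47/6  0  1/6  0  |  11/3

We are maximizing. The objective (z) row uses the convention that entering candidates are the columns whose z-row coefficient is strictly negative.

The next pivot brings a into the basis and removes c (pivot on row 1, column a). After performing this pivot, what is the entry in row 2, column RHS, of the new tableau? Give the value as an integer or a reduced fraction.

14/3

Pivot element is row 1, column a: 1.
Normalize row 1: new (row 1, RHS) = (11/3)/1 = 11/3.
row 2 ← row 2 − 3·(new row 1): 47/3 − 3·(11/3) = 14/3.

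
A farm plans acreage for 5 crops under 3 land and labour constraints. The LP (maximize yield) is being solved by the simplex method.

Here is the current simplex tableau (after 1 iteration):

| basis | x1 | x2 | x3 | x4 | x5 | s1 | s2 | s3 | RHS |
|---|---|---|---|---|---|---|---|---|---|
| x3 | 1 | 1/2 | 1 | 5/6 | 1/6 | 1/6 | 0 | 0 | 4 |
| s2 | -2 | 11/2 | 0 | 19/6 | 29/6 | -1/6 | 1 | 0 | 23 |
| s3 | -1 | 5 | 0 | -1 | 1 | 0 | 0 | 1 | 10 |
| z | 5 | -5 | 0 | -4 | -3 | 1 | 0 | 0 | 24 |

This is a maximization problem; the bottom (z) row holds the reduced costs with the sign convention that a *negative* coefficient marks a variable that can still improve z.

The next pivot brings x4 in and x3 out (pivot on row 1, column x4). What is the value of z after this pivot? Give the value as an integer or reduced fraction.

216/5

Minimum ratio for x4: 4/(5/6) = 24/5.
z changes by −(z-row coeff of x4)·ratio = −(-4)·(24/5) = 96/5.
New z = 24 + (96/5) = 216/5.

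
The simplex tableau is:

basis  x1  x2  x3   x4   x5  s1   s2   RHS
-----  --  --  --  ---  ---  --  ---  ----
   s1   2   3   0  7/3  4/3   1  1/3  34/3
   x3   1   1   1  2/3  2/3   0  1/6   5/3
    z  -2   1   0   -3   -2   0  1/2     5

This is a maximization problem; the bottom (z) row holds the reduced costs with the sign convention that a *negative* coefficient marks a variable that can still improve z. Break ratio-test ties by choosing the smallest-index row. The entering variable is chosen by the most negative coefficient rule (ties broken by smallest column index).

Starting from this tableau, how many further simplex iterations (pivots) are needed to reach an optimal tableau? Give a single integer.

1

pivot: x4 in, x3 out → z = 25/2
No improving column remains; optimal.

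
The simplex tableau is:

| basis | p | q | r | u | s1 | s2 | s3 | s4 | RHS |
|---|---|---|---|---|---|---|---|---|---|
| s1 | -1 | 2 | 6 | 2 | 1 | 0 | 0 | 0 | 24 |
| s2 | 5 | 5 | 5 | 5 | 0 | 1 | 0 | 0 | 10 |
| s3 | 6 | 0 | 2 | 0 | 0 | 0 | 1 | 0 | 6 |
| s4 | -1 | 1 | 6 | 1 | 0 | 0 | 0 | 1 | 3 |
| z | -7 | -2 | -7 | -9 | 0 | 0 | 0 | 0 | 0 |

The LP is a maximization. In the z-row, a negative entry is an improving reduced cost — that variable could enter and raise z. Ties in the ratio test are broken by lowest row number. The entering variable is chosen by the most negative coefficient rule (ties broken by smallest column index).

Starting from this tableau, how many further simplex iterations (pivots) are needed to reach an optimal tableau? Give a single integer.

pivot: u in, s2 out → z = 18
No improving column remains; optimal.

1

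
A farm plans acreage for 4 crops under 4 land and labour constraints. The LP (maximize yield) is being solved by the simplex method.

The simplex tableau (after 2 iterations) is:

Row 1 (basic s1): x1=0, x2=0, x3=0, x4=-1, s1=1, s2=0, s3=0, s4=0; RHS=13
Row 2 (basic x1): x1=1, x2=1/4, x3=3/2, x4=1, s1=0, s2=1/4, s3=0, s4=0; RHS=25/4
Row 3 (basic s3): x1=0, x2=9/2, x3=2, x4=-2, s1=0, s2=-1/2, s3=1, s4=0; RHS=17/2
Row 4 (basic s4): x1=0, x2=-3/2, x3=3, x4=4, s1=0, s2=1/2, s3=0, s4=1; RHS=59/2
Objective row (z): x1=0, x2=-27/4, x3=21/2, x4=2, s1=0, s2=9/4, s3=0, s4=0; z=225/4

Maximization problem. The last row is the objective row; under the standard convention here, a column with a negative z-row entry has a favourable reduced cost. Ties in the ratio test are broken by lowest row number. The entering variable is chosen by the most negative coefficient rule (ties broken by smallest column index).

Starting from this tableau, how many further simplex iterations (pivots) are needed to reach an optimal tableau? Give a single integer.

2

pivot: x2 in, s3 out → z = 69
pivot: x4 in, x1 out → z = 371/5
No improving column remains; optimal.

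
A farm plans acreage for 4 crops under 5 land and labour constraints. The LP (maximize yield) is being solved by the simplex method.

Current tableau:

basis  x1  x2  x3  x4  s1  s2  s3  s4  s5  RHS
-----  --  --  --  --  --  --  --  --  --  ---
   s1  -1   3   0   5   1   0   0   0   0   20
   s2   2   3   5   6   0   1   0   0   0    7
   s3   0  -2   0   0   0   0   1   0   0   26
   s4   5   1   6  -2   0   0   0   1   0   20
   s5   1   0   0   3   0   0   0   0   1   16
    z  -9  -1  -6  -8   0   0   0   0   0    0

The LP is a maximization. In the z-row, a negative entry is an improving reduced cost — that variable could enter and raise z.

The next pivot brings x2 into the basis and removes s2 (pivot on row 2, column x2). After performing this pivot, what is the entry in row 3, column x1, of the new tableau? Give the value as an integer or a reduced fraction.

Pivot element is row 2, column x2: 3.
Normalize row 2: new (row 2, x1) = 2/3 = 2/3.
row 3 ← row 3 − (-2)·(new row 2): 0 − (-2)·(2/3) = 4/3.

4/3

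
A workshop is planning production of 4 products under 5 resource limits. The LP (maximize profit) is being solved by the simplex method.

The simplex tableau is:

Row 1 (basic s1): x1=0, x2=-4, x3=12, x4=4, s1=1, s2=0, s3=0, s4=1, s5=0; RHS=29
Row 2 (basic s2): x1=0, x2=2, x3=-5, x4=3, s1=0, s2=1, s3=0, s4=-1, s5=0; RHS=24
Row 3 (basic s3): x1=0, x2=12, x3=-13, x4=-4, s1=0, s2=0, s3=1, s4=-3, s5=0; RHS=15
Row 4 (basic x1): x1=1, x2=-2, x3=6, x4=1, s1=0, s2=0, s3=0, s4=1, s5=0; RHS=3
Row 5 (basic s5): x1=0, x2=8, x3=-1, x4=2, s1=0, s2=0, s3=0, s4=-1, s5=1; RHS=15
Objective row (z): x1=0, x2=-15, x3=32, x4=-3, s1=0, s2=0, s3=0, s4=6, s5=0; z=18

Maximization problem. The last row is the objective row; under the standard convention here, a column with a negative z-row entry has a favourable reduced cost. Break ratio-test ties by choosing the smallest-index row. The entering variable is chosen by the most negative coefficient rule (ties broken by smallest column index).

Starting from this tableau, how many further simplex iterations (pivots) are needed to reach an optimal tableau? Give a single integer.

2

pivot: x2 in, s3 out → z = 147/4
pivot: x4 in, s5 out → z = 1269/28
No improving column remains; optimal.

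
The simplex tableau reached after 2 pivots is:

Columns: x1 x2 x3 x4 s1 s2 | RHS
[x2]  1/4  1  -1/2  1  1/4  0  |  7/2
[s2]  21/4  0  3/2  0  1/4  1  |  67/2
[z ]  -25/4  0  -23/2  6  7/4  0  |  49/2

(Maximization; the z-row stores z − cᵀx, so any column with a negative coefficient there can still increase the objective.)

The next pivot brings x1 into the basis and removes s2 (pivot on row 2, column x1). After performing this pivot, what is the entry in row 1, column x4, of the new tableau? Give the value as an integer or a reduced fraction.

Pivot element is row 2, column x1: 21/4.
Normalize row 2: new (row 2, x4) = 0/(21/4) = 0.
row 1 ← row 1 − (1/4)·(new row 2): 1 − (1/4)·0 = 1.

1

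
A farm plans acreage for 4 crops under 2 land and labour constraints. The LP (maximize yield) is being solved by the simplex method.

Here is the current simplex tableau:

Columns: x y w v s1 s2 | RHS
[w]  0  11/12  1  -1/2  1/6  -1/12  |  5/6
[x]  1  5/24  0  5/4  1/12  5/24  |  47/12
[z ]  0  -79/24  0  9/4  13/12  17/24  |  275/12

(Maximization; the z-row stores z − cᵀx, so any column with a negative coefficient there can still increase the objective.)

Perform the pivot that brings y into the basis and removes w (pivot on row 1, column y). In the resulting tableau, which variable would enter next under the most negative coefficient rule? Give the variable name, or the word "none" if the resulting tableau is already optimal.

none

Pivot element 11/12. New z-row = old z-row − (-79/24)·(row 1/(11/12)).
Updated z-row coefficients: x: 0, y: 0, w: 79/22, v: 5/11, s1: 37/22, s2: 9/22.
No coefficient is strictly negative; the tableau after this pivot is optimal.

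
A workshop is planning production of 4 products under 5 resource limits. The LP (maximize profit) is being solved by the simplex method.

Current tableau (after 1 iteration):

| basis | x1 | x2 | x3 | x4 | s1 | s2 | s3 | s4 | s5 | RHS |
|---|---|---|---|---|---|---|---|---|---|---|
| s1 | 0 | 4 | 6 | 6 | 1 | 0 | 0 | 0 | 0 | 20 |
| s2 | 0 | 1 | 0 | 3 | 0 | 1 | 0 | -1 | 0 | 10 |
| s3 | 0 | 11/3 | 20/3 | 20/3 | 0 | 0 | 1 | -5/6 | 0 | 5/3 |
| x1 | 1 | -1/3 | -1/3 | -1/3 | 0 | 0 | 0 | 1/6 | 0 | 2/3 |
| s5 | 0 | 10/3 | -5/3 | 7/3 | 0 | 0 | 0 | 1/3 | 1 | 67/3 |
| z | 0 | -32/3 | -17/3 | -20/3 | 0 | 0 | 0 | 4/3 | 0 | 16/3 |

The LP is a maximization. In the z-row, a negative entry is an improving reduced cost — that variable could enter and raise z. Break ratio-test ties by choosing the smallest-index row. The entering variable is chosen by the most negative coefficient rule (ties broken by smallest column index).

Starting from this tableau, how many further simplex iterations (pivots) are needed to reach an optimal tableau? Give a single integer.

2

pivot: x2 in, s3 out → z = 112/11
pivot: s4 in, x1 out → z = 20
No improving column remains; optimal.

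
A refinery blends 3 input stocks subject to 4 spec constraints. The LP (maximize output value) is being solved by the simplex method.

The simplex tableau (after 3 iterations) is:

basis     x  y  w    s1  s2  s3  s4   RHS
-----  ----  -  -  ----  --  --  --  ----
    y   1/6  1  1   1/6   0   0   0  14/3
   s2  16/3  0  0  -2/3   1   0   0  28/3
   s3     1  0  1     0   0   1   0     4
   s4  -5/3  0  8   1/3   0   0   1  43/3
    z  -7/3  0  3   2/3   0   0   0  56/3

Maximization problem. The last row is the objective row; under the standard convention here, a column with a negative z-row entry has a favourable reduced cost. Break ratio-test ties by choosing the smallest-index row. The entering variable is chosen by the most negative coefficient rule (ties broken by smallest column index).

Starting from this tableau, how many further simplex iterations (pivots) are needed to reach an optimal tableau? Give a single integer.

pivot: x in, s2 out → z = 91/4
No improving column remains; optimal.

1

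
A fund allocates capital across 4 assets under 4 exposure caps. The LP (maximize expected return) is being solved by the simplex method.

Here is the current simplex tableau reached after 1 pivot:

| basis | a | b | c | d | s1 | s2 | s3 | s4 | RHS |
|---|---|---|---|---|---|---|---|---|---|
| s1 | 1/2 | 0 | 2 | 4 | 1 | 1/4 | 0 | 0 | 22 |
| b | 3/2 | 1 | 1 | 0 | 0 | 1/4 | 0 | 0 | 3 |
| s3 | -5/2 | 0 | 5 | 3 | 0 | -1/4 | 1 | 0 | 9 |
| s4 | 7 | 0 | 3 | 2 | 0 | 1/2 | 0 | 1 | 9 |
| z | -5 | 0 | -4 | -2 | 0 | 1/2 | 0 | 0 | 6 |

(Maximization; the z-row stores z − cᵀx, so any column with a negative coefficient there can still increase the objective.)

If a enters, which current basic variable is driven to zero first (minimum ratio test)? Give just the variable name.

s4

Ratios: row 1 (s1): 22/(1/2) = 44; row 2 (b): 3/(3/2) = 2; row 3 (s3): entry -5/2 ≤ 0, skip; row 4 (s4): 9/7 = 9/7.
Minimum ratio 9/7 is in the s4 row, so s4 leaves.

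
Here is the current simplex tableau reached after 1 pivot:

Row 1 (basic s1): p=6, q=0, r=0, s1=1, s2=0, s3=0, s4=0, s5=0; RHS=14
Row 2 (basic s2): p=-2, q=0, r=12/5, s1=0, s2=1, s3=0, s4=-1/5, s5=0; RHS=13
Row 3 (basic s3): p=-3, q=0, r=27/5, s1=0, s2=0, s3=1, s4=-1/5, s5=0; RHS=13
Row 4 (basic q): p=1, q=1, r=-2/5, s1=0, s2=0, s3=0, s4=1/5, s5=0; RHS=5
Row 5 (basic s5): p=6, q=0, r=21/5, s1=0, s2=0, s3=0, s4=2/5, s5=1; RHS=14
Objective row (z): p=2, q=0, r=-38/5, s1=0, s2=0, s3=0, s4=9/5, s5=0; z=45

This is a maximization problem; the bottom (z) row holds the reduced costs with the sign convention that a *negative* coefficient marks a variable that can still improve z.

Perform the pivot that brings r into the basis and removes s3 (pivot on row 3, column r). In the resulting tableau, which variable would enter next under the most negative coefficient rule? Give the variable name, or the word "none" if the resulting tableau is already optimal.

Pivot element 27/5. New z-row = old z-row − (-38/5)·(row 3/(27/5)).
Updated z-row coefficients: p: -20/9, q: 0, r: 0, s1: 0, s2: 0, s3: 38/27, s4: 41/27, s5: 0.
The most negative is -20/9 in column p, so p would enter next.

p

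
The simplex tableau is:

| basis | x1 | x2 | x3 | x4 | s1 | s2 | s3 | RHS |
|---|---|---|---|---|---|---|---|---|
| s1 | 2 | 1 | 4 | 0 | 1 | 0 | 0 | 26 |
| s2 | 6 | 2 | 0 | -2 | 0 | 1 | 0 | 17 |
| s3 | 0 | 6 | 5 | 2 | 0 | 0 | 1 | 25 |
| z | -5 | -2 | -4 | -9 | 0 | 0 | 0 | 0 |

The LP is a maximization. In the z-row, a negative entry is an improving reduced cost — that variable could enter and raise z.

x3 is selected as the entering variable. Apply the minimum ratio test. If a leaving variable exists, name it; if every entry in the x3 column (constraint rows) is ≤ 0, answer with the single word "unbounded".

Ratios: row 1 (s1): 26/4 = 13/2; row 2 (s2): entry 0 ≤ 0, skip; row 3 (s3): 25/5 = 5.
Minimum ratio is in the s3 row, so s3 leaves.

s3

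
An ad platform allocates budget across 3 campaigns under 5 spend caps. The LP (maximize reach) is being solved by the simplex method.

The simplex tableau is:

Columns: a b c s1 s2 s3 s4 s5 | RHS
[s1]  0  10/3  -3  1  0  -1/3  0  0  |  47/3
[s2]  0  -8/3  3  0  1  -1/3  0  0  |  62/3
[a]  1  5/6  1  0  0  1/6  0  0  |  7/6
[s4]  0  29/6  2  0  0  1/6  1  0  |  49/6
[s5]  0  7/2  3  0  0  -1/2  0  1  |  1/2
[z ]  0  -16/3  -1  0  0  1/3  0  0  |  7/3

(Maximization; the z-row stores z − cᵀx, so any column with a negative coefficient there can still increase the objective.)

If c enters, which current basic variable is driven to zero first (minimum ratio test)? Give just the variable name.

Ratios: row 1 (s1): entry -3 ≤ 0, skip; row 2 (s2): (62/3)/3 = 62/9; row 3 (a): (7/6)/1 = 7/6; row 4 (s4): (49/6)/2 = 49/12; row 5 (s5): (1/2)/3 = 1/6.
Minimum ratio 1/6 is in the s5 row, so s5 leaves.

s5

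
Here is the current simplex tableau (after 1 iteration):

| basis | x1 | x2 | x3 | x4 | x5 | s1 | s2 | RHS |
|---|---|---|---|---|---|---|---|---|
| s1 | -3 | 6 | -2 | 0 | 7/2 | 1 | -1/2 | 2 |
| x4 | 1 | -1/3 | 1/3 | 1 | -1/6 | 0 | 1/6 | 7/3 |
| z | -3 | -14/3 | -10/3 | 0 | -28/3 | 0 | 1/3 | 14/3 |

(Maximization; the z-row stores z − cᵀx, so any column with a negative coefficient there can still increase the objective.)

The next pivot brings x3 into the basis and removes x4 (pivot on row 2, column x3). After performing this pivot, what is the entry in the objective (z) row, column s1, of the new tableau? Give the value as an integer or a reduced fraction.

0

Pivot element is row 2, column x3: 1/3.
Normalize row 2: new (row 2, s1) = 0/(1/3) = 0.
z-row ← z-row − (-10/3)·(new row 2): 0 − (-10/3)·0 = 0.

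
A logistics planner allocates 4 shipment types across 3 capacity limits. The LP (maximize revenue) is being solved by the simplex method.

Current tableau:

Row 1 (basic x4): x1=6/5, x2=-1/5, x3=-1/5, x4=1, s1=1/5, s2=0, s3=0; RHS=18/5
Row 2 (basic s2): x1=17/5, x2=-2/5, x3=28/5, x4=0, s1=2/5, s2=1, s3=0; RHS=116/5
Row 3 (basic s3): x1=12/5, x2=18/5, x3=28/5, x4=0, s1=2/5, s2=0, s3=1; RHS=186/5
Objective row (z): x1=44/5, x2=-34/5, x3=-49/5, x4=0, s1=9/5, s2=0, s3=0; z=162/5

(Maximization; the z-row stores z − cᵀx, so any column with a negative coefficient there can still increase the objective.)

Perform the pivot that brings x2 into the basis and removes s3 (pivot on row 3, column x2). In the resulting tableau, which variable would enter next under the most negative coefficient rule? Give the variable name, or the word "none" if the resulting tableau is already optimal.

none

Pivot element 18/5. New z-row = old z-row − (-34/5)·(row 3/(18/5)).
Updated z-row coefficients: x1: 40/3, x2: 0, x3: 7/9, x4: 0, s1: 23/9, s2: 0, s3: 17/9.
No coefficient is strictly negative; the tableau after this pivot is optimal.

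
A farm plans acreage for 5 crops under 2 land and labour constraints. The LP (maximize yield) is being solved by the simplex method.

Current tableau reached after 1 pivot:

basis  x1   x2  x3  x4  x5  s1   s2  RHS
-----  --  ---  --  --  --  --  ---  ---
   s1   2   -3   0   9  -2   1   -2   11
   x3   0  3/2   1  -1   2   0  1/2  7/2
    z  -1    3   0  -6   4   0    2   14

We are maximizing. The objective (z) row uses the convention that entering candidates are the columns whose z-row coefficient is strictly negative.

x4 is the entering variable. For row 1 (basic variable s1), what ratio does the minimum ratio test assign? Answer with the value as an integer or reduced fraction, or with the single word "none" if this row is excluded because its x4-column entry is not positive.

Ratio = RHS / (x4 entry) = 11 / 9 = 11/9.

11/9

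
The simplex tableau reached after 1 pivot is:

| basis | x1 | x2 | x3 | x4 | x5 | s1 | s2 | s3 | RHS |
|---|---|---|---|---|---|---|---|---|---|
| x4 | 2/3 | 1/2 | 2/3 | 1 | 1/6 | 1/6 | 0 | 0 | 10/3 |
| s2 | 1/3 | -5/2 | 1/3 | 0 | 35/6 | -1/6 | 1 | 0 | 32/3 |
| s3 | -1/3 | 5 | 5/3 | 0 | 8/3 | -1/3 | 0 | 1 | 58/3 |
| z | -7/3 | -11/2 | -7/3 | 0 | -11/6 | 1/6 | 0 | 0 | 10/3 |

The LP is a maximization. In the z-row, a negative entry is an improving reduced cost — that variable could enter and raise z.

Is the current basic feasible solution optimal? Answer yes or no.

no

Column x1 has objective-row coefficient -7/3, which is negative; an improving pivot exists, so not yet optimal.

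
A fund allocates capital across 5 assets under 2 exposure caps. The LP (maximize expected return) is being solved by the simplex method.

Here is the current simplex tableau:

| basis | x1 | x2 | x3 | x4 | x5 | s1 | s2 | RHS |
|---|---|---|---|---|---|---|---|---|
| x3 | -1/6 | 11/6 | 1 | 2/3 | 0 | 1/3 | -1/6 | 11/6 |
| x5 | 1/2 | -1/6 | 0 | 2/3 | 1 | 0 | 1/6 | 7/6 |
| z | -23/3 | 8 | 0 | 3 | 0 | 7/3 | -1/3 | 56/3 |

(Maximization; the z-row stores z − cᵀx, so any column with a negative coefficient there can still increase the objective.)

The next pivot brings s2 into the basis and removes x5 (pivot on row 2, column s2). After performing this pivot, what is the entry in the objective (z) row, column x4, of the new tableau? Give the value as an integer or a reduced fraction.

Pivot element is row 2, column s2: 1/6.
Normalize row 2: new (row 2, x4) = (2/3)/(1/6) = 4.
z-row ← z-row − (-1/3)·(new row 2): 3 − (-1/3)·4 = 13/3.

13/3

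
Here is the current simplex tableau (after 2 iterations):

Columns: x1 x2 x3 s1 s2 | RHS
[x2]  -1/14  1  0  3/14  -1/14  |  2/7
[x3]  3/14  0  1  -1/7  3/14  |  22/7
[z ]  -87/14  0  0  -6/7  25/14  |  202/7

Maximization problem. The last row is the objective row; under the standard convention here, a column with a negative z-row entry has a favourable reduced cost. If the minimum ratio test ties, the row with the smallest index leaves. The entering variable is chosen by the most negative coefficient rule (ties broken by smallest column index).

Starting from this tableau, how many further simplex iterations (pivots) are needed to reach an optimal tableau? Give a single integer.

2

pivot: x1 in, x3 out → z = 120
pivot: s1 in, x2 out → z = 160
No improving column remains; optimal.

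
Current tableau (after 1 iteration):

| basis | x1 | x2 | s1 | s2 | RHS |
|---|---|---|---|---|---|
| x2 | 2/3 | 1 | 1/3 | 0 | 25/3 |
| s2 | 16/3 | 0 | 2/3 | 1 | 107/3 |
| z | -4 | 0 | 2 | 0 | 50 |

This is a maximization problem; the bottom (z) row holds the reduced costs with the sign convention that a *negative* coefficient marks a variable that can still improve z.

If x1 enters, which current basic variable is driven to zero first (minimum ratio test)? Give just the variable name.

Ratios: row 1 (x2): (25/3)/(2/3) = 25/2; row 2 (s2): (107/3)/(16/3) = 107/16.
Minimum ratio 107/16 is in the s2 row, so s2 leaves.

s2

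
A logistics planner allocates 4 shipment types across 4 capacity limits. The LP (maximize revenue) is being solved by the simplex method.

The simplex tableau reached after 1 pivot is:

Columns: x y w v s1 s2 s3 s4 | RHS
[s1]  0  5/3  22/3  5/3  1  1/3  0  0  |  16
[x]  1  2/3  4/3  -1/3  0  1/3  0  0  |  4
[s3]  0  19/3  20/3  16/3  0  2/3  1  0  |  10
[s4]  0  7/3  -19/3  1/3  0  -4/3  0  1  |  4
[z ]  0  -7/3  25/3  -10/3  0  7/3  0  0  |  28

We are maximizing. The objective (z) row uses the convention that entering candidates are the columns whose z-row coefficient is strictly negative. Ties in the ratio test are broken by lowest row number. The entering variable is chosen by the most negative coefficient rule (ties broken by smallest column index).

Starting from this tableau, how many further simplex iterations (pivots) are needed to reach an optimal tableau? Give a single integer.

1

pivot: v in, s3 out → z = 137/4
No improving column remains; optimal.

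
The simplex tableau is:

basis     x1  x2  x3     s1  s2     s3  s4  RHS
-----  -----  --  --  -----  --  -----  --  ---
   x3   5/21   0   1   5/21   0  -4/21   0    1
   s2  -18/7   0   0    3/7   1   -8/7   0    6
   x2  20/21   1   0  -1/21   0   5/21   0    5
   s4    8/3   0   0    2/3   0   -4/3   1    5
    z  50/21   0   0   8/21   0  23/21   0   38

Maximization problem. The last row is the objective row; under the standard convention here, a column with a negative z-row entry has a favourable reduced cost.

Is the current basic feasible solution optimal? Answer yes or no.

No objective-row coefficient is strictly negative, so no entering variable exists; the tableau is optimal.

yes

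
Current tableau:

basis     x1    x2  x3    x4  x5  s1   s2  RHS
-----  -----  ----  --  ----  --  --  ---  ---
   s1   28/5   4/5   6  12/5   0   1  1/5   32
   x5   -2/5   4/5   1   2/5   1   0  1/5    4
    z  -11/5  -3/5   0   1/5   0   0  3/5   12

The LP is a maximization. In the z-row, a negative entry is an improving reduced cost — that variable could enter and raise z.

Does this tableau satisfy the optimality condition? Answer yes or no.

Column x1 has objective-row coefficient -11/5, which is negative; an improving pivot exists, so not yet optimal.

no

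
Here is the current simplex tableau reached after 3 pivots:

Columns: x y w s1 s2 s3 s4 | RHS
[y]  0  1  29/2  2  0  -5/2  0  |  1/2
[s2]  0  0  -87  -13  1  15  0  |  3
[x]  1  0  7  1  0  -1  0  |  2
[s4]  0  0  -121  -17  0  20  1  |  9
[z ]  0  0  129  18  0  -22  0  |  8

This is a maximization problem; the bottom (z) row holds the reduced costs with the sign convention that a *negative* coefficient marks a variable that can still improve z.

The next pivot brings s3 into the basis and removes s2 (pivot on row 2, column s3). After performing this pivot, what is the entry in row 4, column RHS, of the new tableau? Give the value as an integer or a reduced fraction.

Pivot element is row 2, column s3: 15.
Normalize row 2: new (row 2, RHS) = 3/15 = 1/5.
row 4 ← row 4 − 20·(new row 2): 9 − 20·(1/5) = 5.

5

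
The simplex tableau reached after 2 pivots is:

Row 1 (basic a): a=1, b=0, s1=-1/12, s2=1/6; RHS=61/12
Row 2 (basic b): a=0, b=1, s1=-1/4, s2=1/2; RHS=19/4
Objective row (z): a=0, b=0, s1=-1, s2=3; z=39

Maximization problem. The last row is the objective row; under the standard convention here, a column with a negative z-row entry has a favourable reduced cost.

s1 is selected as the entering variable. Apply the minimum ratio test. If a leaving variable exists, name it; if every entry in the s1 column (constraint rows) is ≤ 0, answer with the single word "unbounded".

unbounded

s1-column entries: row 1: -1/12, row 2: -1/4. All ≤ 0, so s1 can increase without bound; the LP is unbounded in this direction.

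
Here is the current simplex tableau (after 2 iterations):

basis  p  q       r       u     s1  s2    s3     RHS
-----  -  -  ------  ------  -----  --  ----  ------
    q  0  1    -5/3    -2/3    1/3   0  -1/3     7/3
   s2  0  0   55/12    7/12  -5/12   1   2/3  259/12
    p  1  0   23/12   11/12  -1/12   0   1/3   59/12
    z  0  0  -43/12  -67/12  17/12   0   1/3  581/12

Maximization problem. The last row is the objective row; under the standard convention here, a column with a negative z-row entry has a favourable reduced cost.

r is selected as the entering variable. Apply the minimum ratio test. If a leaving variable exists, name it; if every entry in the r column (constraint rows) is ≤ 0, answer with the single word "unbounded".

p

Ratios: row 1 (q): entry -5/3 ≤ 0, skip; row 2 (s2): (259/12)/(55/12) = 259/55; row 3 (p): (59/12)/(23/12) = 59/23.
Minimum ratio is in the p row, so p leaves.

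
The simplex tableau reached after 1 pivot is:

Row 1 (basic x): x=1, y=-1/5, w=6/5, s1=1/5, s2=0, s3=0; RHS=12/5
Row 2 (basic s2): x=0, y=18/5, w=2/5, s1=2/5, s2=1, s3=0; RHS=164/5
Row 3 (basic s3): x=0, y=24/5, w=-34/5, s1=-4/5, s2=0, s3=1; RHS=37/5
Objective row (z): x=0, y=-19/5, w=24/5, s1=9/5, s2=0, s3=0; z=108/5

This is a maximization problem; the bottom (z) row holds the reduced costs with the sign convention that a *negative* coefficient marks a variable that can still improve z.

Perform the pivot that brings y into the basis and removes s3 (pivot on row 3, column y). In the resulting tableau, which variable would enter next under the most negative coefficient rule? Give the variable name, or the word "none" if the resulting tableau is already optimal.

Pivot element 24/5. New z-row = old z-row − (-19/5)·(row 3/(24/5)).
Updated z-row coefficients: x: 0, y: 0, w: -7/12, s1: 7/6, s2: 0, s3: 19/24.
The most negative is -7/12 in column w, so w would enter next.

w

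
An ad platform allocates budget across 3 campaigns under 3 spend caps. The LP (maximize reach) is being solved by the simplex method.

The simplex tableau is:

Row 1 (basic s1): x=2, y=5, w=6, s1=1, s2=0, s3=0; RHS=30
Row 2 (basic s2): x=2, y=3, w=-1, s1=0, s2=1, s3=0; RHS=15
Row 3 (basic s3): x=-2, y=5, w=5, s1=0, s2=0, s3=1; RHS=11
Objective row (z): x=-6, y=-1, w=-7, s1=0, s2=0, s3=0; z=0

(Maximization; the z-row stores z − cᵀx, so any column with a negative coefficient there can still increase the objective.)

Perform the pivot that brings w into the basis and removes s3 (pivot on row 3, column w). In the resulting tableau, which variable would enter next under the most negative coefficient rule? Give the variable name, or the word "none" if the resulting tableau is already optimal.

x

Pivot element 5. New z-row = old z-row − (-7)·(row 3/5).
Updated z-row coefficients: x: -44/5, y: 6, w: 0, s1: 0, s2: 0, s3: 7/5.
The most negative is -44/5 in column x, so x would enter next.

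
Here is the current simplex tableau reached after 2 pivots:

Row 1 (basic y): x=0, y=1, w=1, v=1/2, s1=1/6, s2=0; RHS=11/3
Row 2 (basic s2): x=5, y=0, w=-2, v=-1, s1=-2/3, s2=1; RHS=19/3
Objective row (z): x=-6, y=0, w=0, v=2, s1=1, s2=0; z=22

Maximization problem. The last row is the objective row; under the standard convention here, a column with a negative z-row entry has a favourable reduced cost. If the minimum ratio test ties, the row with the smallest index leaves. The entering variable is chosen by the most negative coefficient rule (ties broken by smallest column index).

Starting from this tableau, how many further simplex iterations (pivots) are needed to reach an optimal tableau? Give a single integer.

2

pivot: x in, s2 out → z = 148/5
pivot: w in, y out → z = 192/5
No improving column remains; optimal.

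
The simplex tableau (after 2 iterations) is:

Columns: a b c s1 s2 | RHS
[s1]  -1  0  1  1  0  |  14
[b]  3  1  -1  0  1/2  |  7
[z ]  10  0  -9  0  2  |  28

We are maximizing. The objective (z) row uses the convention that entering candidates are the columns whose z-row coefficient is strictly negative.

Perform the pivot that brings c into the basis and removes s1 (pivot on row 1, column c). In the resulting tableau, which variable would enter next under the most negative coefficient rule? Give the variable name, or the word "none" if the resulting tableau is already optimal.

Pivot element 1. New z-row = old z-row − (-9)·(row 1/1).
Updated z-row coefficients: a: 1, b: 0, c: 0, s1: 9, s2: 2.
No coefficient is strictly negative; the tableau after this pivot is optimal.

none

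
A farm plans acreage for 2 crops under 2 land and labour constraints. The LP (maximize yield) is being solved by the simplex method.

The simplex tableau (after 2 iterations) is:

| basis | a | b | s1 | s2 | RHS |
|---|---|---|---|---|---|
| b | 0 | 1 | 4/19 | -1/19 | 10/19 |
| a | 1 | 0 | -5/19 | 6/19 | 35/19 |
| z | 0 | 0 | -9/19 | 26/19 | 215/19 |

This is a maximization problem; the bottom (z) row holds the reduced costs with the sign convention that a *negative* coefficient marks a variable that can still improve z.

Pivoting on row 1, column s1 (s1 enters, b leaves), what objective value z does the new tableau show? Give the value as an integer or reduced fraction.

25/2

Minimum ratio for s1: (10/19)/(4/19) = 5/2.
z changes by −(z-row coeff of s1)·ratio = −(-9/19)·(5/2) = 45/38.
New z = 215/19 + (45/38) = 25/2.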